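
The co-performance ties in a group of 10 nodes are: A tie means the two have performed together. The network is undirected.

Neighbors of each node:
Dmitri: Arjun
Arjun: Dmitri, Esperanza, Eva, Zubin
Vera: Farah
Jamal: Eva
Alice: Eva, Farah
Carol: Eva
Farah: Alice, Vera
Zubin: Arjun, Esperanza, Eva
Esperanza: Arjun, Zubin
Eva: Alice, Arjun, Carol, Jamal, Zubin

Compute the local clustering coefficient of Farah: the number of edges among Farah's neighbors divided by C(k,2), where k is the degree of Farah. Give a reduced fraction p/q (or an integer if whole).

Farah's neighbors: Alice and Vera (k = 2).
Possible neighbor pairs: C(2,2) = 1. Edges among them: none → e = 0.
Clustering(Farah) = 0/1.

0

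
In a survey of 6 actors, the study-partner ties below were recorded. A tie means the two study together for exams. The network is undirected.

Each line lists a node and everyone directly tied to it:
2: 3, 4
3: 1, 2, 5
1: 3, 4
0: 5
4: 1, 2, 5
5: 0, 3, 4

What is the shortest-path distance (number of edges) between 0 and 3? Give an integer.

2

One shortest route is 0 – 5 – 3, which uses 2 edges, and 0 and 3 are not directly tied, so nothing shorter exists. So d(0,3) = 2.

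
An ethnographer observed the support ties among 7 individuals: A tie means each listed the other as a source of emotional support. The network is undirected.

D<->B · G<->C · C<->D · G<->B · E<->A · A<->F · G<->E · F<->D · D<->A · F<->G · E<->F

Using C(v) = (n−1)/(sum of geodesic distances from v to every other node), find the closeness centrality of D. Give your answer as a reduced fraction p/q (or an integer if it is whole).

Distances from D: A:1, B:1, C:1, E:2, F:1, G:2. Sum = 8.
n = 7, so closeness = 6/8 = 3/4.

3/4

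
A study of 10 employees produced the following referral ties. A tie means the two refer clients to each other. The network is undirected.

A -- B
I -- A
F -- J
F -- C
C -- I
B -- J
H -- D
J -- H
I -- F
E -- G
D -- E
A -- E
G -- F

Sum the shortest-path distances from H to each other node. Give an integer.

20

Distances from H: A:3, B:2, C:3, D:1, E:2, F:2, G:3, I:3, J:1.
Sum = 3 + 2 + 3 + 1 + 2 + 2 + 3 + 3 + 1 = 20.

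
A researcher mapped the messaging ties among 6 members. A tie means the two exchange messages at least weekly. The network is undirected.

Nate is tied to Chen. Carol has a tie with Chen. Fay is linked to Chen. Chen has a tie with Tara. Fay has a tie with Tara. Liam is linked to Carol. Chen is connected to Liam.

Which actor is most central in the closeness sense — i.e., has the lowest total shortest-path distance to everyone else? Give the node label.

Farness (sum of distances to all others) for each node — Carol:8, Chen:5, Fay:8, Liam:8, Nate:9, Tara:8.
The smallest farness is 5, for Chen, so Chen has the highest closeness.

Chen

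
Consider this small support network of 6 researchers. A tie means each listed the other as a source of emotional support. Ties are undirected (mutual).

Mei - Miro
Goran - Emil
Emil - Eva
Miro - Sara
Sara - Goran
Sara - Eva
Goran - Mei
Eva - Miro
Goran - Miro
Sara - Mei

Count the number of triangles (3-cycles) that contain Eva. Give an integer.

Eva's neighbors: Emil, Miro, and Sara.
Neighbor pairs that are themselves tied: Eva–Miro–Sara. Each forms one triangle with Eva, for 1 in total.

1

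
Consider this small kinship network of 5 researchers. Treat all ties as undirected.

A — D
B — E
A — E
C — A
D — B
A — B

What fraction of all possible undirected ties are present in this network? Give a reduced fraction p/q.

There are 6 edges and 5 nodes, so the maximum possible is C(5,2) = 10.
Density = 6/10 = 3/5.

3/5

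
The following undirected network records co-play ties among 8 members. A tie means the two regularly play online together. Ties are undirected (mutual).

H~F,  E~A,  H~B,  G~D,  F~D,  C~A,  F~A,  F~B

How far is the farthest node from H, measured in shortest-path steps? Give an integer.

3

Distances from H: A:2, B:1, C:3, D:2, E:3, F:1, G:3.
The largest is 3 (to E, C, and G), so the eccentricity of H is 3.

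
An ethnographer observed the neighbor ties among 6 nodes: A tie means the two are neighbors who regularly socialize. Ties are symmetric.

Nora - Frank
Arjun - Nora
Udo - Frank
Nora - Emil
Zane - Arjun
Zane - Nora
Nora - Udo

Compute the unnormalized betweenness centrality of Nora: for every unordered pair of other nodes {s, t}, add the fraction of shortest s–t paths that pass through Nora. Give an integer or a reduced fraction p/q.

8

Pairs whose geodesics pass through Nora — Frank–Zane: 1; Frank–Emil: 1; Frank–Arjun: 1; Zane–Emil: 1; Zane–Udo: 1; Emil–Arjun: 1; Emil–Udo: 1; Arjun–Udo: 1.
All other pairs contribute 0.
Summing the contributions gives betweenness(Nora) = 8.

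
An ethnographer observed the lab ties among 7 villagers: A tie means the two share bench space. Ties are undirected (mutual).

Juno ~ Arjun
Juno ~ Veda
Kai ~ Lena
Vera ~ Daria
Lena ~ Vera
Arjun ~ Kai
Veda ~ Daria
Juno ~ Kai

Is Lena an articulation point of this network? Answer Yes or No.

No

Even without Lena, every remaining node can still reach every other (the residual graph is connected), so Lena is not a cut vertex.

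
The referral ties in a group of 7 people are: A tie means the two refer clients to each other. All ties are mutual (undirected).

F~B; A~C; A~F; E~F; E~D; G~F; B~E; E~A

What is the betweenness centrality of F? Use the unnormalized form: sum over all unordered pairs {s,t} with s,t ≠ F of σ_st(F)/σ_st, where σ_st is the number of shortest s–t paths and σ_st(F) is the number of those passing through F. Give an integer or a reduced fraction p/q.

Pairs whose geodesics pass through F — A–B: 1/2; A–G: 1; B–G: 1; B–C: 1/2; D–G: 1; E–G: 1; G–C: 1.
All other pairs contribute 0.
Summing the contributions gives betweenness(F) = 6.

6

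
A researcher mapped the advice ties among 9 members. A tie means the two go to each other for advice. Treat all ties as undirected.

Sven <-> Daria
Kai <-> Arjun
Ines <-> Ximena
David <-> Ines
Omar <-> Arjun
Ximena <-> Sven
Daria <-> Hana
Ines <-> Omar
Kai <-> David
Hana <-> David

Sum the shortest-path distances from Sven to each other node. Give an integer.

20

Distances from Sven: Arjun:4, Daria:1, David:3, Hana:2, Ines:2, Kai:4, Omar:3, Ximena:1.
Sum = 4 + 1 + 3 + 2 + 2 + 4 + 3 + 1 = 20.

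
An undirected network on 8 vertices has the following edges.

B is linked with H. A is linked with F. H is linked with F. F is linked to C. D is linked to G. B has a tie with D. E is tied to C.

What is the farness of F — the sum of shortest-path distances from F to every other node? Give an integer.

14

Distances from F: A:1, B:2, C:1, D:3, E:2, G:4, H:1.
Sum = 1 + 2 + 1 + 3 + 2 + 4 + 1 = 14.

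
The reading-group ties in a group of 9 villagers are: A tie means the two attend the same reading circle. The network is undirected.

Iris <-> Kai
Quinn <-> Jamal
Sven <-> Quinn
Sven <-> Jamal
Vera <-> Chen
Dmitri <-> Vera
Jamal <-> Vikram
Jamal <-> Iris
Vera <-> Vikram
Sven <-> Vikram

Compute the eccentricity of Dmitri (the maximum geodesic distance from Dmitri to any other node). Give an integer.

Distances from Dmitri: Chen:2, Iris:4, Jamal:3, Kai:5, Quinn:4, Sven:3, Vera:1, Vikram:2.
The largest is 5 (to Kai), so the eccentricity of Dmitri is 5.

5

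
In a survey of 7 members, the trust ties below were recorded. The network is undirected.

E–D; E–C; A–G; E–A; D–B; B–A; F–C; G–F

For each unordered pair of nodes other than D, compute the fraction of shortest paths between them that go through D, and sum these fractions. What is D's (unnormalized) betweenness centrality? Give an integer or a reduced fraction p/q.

1

Pairs whose geodesics pass through D — C–B: 1/2; E–B: 1/2.
All other pairs contribute 0.
Summing the contributions gives betweenness(D) = 1.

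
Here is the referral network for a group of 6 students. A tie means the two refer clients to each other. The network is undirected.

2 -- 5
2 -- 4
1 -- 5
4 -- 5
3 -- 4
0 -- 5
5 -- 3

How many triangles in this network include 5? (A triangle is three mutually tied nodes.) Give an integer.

2

5's neighbors: 0, 1, 2, 3, and 4.
Neighbor pairs that are themselves tied: 5–2–4; 5–3–4. Each forms one triangle with 5, for 2 in total.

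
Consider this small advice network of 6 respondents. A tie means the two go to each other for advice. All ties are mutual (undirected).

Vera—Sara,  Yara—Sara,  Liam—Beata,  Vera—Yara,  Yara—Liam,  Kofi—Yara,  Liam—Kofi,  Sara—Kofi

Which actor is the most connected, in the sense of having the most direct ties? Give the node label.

Yara

Degrees — Beata:1, Kofi:3, Liam:3, Sara:3, Vera:2, Yara:4.
The maximum is 4, attained only by Yara.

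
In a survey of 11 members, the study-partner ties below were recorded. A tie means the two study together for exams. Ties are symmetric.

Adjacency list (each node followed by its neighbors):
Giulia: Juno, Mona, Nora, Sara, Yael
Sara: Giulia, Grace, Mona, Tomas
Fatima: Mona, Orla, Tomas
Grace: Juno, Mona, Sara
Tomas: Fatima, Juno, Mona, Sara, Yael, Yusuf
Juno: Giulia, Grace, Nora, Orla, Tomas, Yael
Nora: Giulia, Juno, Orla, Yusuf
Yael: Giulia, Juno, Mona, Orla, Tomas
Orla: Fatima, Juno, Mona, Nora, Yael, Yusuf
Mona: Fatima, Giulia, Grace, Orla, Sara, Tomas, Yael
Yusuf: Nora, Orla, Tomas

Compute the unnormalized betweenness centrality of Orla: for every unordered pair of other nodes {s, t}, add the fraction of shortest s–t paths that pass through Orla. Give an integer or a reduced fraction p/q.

151/30

Pairs whose geodesics pass through Orla — Nora–Fatima: 1; Nora–Yael: 1/3; Nora–Mona: 1/2; Fatima–Yusuf: 1/2; Fatima–Juno: 1/2; Fatima–Yael: 1/3; Yusuf–Grace: 2/6; Yusuf–Juno: 1/3; Yusuf–Yael: 1/2; Yusuf–Mona: 1/2; Juno–Mona: 1/5.
All other pairs contribute 0.
Summing the contributions gives betweenness(Orla) = 151/30.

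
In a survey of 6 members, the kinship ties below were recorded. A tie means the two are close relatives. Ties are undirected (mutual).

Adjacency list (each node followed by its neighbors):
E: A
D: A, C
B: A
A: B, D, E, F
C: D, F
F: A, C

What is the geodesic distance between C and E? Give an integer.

One shortest route is C – F – A – E, which uses 3 edges, and at distance 2 from C we only reach {A}, which does not include E. So d(C,E) = 3.

3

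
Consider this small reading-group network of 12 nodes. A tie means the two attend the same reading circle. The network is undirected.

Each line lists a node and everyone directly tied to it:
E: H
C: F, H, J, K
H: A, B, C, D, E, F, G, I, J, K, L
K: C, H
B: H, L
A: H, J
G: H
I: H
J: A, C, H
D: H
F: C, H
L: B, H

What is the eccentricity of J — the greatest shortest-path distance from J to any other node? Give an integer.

2

Distances from J: A:1, B:2, C:1, D:2, E:2, F:2, G:2, H:1, I:2, K:2, L:2.
The largest is 2 (to I, K, G, E, D, B, F, and L), so the eccentricity of J is 2.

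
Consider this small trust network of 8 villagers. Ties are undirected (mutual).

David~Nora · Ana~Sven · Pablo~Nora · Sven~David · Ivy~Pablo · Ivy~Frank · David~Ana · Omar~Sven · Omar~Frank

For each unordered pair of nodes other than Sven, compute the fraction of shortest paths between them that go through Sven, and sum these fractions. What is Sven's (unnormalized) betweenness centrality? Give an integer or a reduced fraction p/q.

Pairs whose geodesics pass through Sven — Ivy–Ana: 1/2; Frank–Ana: 1; Frank–David: 1; Omar–Ana: 1; Omar–David: 1; Omar–Nora: 1.
All other pairs contribute 0.
Summing the contributions gives betweenness(Sven) = 11/2.

11/2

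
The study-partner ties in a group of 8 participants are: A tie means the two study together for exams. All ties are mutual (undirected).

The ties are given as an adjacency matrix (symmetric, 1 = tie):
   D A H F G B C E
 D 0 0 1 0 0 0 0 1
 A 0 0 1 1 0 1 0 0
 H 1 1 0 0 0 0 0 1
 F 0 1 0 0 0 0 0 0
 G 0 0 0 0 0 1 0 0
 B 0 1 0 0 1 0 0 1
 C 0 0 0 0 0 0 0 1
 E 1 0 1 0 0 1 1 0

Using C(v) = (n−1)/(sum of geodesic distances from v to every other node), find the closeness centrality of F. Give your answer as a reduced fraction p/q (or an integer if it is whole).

7/18

Distances from F: A:1, B:2, C:4, D:3, E:3, G:3, H:2. Sum = 18.
n = 8, so closeness = 7/18.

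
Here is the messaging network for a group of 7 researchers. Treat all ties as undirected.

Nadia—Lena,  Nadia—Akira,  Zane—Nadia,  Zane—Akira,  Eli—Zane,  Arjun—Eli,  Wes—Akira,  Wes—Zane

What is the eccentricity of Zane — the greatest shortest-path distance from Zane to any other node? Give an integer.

2

Distances from Zane: Akira:1, Arjun:2, Eli:1, Lena:2, Nadia:1, Wes:1.
The largest is 2 (to Lena and Arjun), so the eccentricity of Zane is 2.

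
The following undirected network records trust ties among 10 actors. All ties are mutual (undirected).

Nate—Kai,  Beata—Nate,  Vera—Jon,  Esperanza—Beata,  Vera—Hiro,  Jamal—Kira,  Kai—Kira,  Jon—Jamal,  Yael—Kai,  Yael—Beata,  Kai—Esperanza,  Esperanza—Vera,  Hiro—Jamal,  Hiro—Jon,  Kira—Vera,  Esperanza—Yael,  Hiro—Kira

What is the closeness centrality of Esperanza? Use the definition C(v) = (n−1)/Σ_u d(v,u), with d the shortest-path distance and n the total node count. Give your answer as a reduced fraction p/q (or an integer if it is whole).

Distances from Esperanza: Beata:1, Hiro:2, Jamal:3, Jon:2, Kai:1, Kira:2, Nate:2, Vera:1, Yael:1. Sum = 15.
n = 10, so closeness = 9/15 = 3/5.

3/5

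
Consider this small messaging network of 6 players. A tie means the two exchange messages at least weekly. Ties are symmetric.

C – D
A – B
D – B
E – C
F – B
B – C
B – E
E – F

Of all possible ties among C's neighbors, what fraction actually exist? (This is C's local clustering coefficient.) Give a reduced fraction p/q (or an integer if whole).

C's neighbors: B, D, and E (k = 3).
Possible neighbor pairs: C(3,2) = 3. Edges among them: B–D, B–E → e = 2.
Clustering(C) = 2/3.

2/3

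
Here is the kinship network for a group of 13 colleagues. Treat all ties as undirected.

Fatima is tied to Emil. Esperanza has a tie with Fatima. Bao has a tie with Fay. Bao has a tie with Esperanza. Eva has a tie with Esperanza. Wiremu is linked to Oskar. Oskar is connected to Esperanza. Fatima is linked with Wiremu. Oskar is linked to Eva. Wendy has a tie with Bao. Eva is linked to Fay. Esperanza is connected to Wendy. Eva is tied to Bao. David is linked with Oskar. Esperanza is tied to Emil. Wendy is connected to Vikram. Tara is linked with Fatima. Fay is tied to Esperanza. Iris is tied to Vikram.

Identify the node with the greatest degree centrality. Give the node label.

Degrees — Bao:4, David:1, Emil:2, Esperanza:7, Eva:4, Fatima:4, Fay:3, Iris:1, Oskar:4, Tara:1, Vikram:2, Wendy:3, Wiremu:2.
The maximum is 7, attained only by Esperanza.

Esperanza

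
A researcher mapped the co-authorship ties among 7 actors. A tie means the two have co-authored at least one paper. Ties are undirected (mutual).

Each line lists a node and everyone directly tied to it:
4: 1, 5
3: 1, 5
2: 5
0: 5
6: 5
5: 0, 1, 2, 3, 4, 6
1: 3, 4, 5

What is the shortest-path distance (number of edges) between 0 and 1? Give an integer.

2

One shortest route is 0 – 5 – 1, which uses 2 edges, and 0 and 1 are not directly tied, so nothing shorter exists. So d(0,1) = 2.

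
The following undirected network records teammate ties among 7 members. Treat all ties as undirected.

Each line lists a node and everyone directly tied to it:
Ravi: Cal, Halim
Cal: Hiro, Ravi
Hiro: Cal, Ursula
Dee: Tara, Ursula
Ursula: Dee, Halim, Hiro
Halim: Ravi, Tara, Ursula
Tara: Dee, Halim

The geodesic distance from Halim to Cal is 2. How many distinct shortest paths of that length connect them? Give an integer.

The shortest distance is 2, and the only length-2 path is Halim–Ravi–Cal. So there is exactly 1 shortest path.

1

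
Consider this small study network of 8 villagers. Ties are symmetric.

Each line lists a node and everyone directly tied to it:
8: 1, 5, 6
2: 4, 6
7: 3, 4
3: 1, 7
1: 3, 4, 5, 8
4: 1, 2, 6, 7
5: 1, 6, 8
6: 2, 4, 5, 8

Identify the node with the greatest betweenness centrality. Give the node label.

Unnormalized betweenness of each node: 1:73/12, 2:0, 3:7/6, 4:20/3, 5:7/12, 6:11/3, 7:5/4, 8:7/12.
4 has the largest value, 20/3, making it the main broker — the node through which the most shortest paths run.

4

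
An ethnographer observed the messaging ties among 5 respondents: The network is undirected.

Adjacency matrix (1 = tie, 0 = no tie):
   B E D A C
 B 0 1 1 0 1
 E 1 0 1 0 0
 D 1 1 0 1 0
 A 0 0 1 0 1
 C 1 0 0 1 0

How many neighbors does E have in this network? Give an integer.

E is directly tied to B and D. That is 2 neighbors, so the degree of E is 2.

2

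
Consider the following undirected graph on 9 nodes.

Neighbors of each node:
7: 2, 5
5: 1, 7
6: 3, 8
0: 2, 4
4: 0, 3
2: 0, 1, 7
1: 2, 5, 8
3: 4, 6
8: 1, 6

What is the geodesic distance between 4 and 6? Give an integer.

2

One shortest route is 4 – 3 – 6, which uses 2 edges, and 4 and 6 are not directly tied, so nothing shorter exists. So d(4,6) = 2.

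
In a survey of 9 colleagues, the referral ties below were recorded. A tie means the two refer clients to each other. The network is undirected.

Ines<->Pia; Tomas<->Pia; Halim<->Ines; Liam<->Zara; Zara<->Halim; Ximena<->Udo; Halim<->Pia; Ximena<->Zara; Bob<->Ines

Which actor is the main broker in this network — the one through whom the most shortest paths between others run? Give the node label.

Zara

Unnormalized betweenness of each node: Bob:0, Halim:16, Ines:7, Liam:0, Pia:7, Tomas:0, Udo:0, Ximena:7, Zara:17.
Zara has the largest value, 17, making it the main broker — the node through which the most shortest paths run.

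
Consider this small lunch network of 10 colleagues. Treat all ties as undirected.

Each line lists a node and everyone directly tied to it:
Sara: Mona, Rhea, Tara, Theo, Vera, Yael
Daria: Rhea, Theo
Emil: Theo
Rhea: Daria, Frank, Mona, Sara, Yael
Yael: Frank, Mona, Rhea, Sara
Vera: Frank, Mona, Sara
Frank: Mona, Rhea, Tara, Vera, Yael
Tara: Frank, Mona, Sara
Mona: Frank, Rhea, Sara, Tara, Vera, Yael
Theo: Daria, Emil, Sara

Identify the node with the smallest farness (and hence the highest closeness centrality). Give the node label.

Sara

Farness (sum of distances to all others) for each node — Daria:18, Emil:24, Frank:16, Mona:13, Rhea:14, Sara:12, Tara:17, Theo:16, Vera:17, Yael:15.
The smallest farness is 12, for Sara, so Sara has the highest closeness.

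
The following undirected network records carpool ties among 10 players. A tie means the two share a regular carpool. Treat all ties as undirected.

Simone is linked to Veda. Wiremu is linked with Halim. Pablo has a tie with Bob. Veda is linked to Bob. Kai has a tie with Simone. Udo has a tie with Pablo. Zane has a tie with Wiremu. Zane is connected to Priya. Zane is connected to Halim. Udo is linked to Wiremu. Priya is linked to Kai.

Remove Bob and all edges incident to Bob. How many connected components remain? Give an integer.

1

Bob's neighbors (Pablo and Veda) remain reachable from one another through other ties, so the rest of the network stays in one piece.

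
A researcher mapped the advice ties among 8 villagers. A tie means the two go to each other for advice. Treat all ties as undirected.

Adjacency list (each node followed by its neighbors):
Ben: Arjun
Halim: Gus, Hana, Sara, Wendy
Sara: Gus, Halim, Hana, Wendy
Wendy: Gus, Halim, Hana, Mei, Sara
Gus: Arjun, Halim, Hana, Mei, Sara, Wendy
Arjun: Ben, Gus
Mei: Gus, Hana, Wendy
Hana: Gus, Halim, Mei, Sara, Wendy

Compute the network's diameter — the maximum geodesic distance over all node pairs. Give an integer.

3

Eccentricity of each node (its greatest distance to any other): Arjun:2, Ben:3, Gus:2, Halim:3, Hana:3, Mei:3, Sara:3, Wendy:3.
The maximum eccentricity is 3, realized for instance by the pair Halim–Ben via Halim – Gus – Arjun – Ben. So the diameter is 3.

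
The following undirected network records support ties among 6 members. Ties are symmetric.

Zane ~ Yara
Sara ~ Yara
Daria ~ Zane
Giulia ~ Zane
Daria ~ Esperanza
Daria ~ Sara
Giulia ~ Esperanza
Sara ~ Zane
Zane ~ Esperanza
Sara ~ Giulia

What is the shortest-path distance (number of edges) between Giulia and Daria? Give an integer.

One shortest route is Giulia – Sara – Daria, which uses 2 edges, and Giulia and Daria are not directly tied, so nothing shorter exists. So d(Giulia,Daria) = 2.

2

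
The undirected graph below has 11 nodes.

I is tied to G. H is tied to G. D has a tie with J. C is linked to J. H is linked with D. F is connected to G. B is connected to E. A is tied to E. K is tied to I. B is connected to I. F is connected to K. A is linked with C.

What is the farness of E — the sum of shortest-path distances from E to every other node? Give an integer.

27

Distances from E: A:1, B:1, C:2, D:4, F:4, G:3, H:4, I:2, J:3, K:3.
Sum = 1 + 1 + 2 + 4 + 4 + 3 + 4 + 2 + 3 + 3 = 27.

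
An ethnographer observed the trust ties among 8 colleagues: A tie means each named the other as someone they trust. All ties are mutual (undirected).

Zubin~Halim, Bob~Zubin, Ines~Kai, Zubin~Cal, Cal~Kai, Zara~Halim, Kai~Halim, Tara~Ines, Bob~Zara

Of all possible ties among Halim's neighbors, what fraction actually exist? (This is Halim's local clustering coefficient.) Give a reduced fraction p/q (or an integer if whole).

Halim's neighbors: Kai, Zara, and Zubin (k = 3).
Possible neighbor pairs: C(3,2) = 3. Edges among them: none → e = 0.
Clustering(Halim) = 0/3 = 0.

0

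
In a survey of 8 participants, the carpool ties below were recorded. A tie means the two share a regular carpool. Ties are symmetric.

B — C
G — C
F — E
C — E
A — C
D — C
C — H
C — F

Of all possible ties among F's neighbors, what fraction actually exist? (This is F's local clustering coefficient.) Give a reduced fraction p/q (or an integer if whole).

1

F's neighbors: C and E (k = 2).
Possible neighbor pairs: C(2,2) = 1. Edges among them: C–E → e = 1.
Clustering(F) = 1/1.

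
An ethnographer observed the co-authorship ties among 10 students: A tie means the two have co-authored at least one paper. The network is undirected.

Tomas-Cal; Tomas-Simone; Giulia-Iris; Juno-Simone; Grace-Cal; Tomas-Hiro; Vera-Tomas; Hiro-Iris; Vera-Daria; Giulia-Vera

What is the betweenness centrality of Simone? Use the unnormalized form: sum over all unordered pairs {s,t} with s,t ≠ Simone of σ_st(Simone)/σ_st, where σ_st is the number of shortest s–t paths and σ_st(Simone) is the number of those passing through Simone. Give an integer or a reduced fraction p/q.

Pairs whose geodesics pass through Simone — Giulia–Juno: 1; Vera–Juno: 1; Daria–Juno: 1; Tomas–Juno: 1; Juno–Grace: 1; Juno–Cal: 1; Juno–Hiro: 1; Juno–Iris: 1.
All other pairs contribute 0.
Summing the contributions gives betweenness(Simone) = 8.

8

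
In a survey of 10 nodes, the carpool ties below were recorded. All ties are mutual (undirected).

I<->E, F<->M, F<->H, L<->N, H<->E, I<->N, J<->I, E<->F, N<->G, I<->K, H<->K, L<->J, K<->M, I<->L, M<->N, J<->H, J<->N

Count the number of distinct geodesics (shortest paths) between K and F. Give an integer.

The shortest distance is 2. The length-2 paths are: K–H–F; K–M–F.
That gives 2 distinct shortest paths.

2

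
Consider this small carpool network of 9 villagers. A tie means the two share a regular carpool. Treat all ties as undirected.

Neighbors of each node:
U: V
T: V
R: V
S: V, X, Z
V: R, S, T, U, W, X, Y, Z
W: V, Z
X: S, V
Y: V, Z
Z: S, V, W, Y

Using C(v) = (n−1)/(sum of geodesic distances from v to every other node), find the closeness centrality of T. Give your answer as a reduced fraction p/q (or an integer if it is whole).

8/15

Distances from T: R:2, S:2, U:2, V:1, W:2, X:2, Y:2, Z:2. Sum = 15.
n = 9, so closeness = 8/15.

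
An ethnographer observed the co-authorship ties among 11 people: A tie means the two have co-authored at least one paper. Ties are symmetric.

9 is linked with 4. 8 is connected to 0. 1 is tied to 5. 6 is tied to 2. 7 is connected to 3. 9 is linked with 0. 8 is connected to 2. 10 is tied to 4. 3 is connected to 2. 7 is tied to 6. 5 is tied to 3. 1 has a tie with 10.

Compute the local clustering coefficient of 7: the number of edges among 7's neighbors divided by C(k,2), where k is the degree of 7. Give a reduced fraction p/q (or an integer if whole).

7's neighbors: 3 and 6 (k = 2).
Possible neighbor pairs: C(2,2) = 1. Edges among them: none → e = 0.
Clustering(7) = 0/1.

0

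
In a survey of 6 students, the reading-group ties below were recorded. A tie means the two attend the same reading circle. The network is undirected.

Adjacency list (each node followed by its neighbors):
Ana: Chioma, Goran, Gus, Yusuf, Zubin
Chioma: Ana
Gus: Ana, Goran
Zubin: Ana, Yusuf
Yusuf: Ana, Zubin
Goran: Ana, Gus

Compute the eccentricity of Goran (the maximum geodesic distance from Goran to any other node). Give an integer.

Distances from Goran: Ana:1, Chioma:2, Gus:1, Yusuf:2, Zubin:2.
The largest is 2 (to Zubin, Yusuf, and Chioma), so the eccentricity of Goran is 2.

2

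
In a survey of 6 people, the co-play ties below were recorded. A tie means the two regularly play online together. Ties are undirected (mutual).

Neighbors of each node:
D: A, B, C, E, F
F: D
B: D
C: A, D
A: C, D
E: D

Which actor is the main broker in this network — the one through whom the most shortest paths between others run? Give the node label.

D

Unnormalized betweenness of each node: A:0, B:0, C:0, D:9, E:0, F:0.
D has the largest value, 9, making it the main broker — the node through which the most shortest paths run.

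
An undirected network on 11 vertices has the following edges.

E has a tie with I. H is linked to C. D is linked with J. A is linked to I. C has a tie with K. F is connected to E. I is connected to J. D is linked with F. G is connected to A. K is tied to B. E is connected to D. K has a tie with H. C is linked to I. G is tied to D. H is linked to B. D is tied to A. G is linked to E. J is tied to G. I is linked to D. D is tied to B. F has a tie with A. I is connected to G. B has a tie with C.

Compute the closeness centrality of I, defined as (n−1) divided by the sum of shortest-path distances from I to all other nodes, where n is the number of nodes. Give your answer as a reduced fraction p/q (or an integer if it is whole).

5/7

Distances from I: A:1, B:2, C:1, D:1, E:1, F:2, G:1, H:2, J:1, K:2. Sum = 14.
n = 11, so closeness = 10/14 = 5/7.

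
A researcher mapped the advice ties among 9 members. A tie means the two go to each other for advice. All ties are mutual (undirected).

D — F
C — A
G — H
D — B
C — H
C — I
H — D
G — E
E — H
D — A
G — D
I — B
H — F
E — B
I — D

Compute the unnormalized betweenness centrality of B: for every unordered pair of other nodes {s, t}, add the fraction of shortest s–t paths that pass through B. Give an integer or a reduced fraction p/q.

19/12

Pairs whose geodesics pass through B — I–E: 1; E–D: 1/3; E–A: 1/4.
All other pairs contribute 0.
Summing the contributions gives betweenness(B) = 19/12.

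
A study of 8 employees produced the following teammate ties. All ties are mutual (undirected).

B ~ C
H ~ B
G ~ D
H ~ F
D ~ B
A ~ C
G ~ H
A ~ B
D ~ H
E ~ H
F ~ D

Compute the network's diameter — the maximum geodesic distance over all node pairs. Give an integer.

3

Eccentricity of each node (its greatest distance to any other): A:3, B:2, C:3, D:2, E:3, F:3, G:3, H:2.
The maximum eccentricity is 3, realized for instance by the pair F–A via F – H – B – A. So the diameter is 3.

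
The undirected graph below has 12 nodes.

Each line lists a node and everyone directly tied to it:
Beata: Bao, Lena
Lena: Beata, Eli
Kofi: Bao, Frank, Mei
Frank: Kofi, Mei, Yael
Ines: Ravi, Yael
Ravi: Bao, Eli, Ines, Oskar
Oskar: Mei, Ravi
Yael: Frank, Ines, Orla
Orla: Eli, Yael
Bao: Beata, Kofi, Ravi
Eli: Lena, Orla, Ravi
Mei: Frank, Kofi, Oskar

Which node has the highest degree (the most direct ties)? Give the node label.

Degrees — Bao:3, Beata:2, Eli:3, Frank:3, Ines:2, Kofi:3, Lena:2, Mei:3, Orla:2, Oskar:2, Ravi:4, Yael:3.
The maximum is 4, attained only by Ravi.

Ravi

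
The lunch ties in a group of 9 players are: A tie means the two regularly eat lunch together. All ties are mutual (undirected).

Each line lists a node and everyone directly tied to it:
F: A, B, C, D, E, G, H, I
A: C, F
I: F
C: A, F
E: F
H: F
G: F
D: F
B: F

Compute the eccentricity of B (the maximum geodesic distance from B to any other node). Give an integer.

Distances from B: A:2, C:2, D:2, E:2, F:1, G:2, H:2, I:2.
The largest is 2 (to I, E, C, H, D, A, and G), so the eccentricity of B is 2.

2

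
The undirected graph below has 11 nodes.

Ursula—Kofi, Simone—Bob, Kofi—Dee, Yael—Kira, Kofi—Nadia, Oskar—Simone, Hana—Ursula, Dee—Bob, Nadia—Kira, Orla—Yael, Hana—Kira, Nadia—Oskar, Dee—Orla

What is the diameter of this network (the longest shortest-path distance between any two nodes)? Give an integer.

4

Eccentricity of each node (its greatest distance to any other): Bob:4, Dee:3, Hana:4, Kira:4, Kofi:3, Nadia:3, Orla:4, Oskar:4, Simone:4, Ursula:4, Yael:4.
The maximum eccentricity is 4, realized for instance by the pair Simone–Yael via Simone – Bob – Dee – Orla – Yael. So the diameter is 4.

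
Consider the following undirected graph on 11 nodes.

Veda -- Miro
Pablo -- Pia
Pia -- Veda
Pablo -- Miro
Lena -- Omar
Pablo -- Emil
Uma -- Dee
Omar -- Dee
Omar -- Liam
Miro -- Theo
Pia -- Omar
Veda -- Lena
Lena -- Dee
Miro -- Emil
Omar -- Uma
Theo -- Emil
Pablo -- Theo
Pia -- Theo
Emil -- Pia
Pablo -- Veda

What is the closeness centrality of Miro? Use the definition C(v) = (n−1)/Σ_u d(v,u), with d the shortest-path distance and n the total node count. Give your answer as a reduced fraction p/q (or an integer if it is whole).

Distances from Miro: Dee:3, Emil:1, Lena:2, Liam:4, Omar:3, Pablo:1, Pia:2, Theo:1, Uma:4, Veda:1. Sum = 22.
n = 11, so closeness = 10/22 = 5/11.

5/11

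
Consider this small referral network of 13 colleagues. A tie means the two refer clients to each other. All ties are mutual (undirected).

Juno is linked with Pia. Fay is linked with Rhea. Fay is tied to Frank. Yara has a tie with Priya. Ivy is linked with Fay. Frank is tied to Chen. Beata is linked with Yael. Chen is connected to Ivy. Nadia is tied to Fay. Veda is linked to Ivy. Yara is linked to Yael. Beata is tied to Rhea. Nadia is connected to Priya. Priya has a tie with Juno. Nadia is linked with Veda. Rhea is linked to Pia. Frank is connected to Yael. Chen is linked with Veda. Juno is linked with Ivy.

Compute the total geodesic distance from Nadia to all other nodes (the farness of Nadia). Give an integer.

24

Distances from Nadia: Beata:3, Chen:2, Fay:1, Frank:2, Ivy:2, Juno:2, Pia:3, Priya:1, Rhea:2, Veda:1, Yael:3, Yara:2.
Sum = 3 + 2 + 1 + 2 + 2 + 2 + 3 + 1 + 2 + 1 + 3 + 2 = 24.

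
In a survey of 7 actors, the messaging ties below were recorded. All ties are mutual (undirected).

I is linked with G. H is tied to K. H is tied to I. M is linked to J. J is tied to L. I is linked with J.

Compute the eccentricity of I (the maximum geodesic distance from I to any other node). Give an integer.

2

Distances from I: G:1, H:1, J:1, K:2, L:2, M:2.
The largest is 2 (to M, L, and K), so the eccentricity of I is 2.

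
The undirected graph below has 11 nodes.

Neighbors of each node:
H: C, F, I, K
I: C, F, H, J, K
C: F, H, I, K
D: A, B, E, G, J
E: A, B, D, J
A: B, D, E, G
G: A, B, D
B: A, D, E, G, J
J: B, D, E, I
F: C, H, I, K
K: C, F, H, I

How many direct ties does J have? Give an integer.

4

J is directly tied to B, D, E, and I. That is 4 neighbors, so the degree of J is 4.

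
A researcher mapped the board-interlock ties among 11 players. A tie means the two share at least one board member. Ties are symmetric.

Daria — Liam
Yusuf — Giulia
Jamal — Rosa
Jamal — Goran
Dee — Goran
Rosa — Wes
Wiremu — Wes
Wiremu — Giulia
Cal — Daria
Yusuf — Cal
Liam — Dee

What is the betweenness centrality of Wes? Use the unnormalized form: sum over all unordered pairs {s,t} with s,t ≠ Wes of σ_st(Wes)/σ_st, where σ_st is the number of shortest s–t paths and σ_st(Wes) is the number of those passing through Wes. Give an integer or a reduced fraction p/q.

10

Pairs whose geodesics pass through Wes — Dee–Wiremu: 1; Cal–Rosa: 1; Yusuf–Rosa: 1; Yusuf–Jamal: 1; Giulia–Rosa: 1; Giulia–Jamal: 1; Giulia–Goran: 1; Wiremu–Rosa: 1; Wiremu–Jamal: 1; Wiremu–Goran: 1.
All other pairs contribute 0.
Summing the contributions gives betweenness(Wes) = 10.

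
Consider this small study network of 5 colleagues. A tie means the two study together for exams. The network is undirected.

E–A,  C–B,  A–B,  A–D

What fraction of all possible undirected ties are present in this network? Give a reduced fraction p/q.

2/5

There are 4 edges and 5 nodes, so the maximum possible is C(5,2) = 10.
Density = 4/10 = 2/5.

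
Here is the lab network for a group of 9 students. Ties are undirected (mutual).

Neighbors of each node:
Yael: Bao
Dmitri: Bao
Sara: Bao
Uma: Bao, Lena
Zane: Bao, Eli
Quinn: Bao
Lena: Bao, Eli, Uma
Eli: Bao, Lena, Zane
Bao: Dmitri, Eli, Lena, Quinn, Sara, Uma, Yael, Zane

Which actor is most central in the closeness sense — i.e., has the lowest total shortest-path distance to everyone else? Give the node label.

Bao

Farness (sum of distances to all others) for each node — Bao:8, Dmitri:15, Eli:13, Lena:13, Quinn:15, Sara:15, Uma:14, Yael:15, Zane:14.
The smallest farness is 8, for Bao, so Bao has the highest closeness.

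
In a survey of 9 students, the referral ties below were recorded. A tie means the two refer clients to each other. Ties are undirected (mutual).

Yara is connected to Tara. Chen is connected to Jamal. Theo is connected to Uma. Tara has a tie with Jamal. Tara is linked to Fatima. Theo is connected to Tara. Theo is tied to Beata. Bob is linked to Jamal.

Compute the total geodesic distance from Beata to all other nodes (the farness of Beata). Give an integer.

22

Distances from Beata: Bob:4, Chen:4, Fatima:3, Jamal:3, Tara:2, Theo:1, Uma:2, Yara:3.
Sum = 4 + 4 + 3 + 3 + 2 + 1 + 2 + 3 = 22.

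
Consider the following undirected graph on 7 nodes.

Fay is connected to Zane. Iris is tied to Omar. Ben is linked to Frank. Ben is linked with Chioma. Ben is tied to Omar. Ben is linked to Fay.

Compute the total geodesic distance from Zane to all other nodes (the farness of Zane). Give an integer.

16

Distances from Zane: Ben:2, Chioma:3, Fay:1, Frank:3, Iris:4, Omar:3.
Sum = 2 + 3 + 1 + 3 + 4 + 3 = 16.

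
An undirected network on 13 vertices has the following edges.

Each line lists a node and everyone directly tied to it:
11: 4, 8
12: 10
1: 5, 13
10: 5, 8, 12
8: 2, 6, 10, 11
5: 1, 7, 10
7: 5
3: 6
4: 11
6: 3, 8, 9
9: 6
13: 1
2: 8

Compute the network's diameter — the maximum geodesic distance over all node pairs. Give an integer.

6

Eccentricity of each node (its greatest distance to any other): 1:5, 2:5, 3:6, 4:6, 5:4, 6:5, 7:5, 8:4, 9:6, 10:3, 11:5, 12:4, 13:6.
The maximum eccentricity is 6, realized for instance by the pair 3–13 via 3 – 6 – 8 – 10 – 5 – 1 – 13. So the diameter is 6.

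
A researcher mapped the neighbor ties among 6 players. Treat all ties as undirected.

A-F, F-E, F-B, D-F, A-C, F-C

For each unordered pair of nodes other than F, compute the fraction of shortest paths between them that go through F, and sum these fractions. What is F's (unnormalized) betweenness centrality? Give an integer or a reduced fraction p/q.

9

Pairs whose geodesics pass through F — B–E: 1; B–D: 1; B–A: 1; B–C: 1; E–D: 1; E–A: 1; E–C: 1; D–A: 1; D–C: 1.
All other pairs contribute 0.
Summing the contributions gives betweenness(F) = 9.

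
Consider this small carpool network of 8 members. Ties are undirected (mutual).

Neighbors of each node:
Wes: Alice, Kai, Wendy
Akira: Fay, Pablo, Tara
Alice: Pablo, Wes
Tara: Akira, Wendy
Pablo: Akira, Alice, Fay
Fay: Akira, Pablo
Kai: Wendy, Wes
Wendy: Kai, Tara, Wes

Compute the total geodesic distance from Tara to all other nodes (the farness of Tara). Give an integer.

13

Distances from Tara: Akira:1, Alice:3, Fay:2, Kai:2, Pablo:2, Wendy:1, Wes:2.
Sum = 1 + 3 + 2 + 2 + 2 + 1 + 2 = 13.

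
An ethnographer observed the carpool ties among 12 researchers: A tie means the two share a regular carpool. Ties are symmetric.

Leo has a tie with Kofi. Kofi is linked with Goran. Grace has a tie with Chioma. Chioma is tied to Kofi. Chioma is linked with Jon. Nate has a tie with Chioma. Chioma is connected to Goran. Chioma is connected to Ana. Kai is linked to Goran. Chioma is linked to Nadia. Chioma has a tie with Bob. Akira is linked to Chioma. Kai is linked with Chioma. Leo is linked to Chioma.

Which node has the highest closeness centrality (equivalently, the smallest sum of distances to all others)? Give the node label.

Farness (sum of distances to all others) for each node — Akira:21, Ana:21, Bob:21, Chioma:11, Goran:19, Grace:21, Jon:21, Kai:20, Kofi:19, Leo:20, Nadia:21, Nate:21.
The smallest farness is 11, for Chioma, so Chioma has the highest closeness.

Chioma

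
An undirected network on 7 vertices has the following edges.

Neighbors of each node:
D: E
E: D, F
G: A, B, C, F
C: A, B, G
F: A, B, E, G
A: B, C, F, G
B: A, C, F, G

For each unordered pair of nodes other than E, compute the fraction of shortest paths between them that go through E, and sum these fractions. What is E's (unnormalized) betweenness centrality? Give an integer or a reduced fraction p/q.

5

Pairs whose geodesics pass through E — D–C: 3/3; D–B: 1; D–A: 1; D–F: 1; D–G: 1.
All other pairs contribute 0.
Summing the contributions gives betweenness(E) = 5.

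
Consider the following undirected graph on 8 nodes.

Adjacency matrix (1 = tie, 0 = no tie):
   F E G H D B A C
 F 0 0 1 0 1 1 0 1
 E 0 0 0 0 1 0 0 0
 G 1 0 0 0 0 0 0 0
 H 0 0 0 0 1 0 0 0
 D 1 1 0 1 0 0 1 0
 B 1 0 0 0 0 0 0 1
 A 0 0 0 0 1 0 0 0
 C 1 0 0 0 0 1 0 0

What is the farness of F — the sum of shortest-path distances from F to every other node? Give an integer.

Distances from F: A:2, B:1, C:1, D:1, E:2, G:1, H:2.
Sum = 2 + 1 + 1 + 1 + 2 + 1 + 2 = 10.

10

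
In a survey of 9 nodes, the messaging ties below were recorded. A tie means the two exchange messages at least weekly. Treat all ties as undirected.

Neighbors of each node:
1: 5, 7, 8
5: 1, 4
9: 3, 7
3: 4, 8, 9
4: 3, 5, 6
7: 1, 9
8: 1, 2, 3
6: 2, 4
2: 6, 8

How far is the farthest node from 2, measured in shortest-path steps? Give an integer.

3

Distances from 2: 1:2, 3:2, 4:2, 5:3, 6:1, 7:3, 8:1, 9:3.
The largest is 3 (to 5, 7, and 9), so the eccentricity of 2 is 3.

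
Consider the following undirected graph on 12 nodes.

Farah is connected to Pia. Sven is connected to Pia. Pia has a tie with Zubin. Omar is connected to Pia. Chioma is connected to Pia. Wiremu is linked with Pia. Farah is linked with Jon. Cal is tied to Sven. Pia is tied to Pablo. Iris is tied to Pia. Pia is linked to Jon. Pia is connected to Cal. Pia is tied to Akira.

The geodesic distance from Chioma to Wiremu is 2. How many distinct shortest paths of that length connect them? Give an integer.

The shortest distance is 2, and the only length-2 path is Chioma–Pia–Wiremu. So there is exactly 1 shortest path.

1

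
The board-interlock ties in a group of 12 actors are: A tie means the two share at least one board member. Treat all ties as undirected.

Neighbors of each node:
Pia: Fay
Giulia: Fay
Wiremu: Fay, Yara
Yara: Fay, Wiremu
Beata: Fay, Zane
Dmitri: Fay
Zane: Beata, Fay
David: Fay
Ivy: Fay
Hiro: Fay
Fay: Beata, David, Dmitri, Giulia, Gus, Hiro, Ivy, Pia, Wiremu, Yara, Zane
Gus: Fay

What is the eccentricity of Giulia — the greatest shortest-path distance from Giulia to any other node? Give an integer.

Distances from Giulia: Beata:2, David:2, Dmitri:2, Fay:1, Gus:2, Hiro:2, Ivy:2, Pia:2, Wiremu:2, Yara:2, Zane:2.
The largest is 2 (to Gus, Yara, Wiremu, Dmitri, Pia, Ivy, David, Hiro, Zane, and Beata), so the eccentricity of Giulia is 2.

2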